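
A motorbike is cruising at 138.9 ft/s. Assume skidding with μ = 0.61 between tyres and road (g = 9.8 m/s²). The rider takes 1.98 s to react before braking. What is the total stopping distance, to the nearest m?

Total stopping distance ≈ 234 m

138.9 ft/s × 0.3048 = 42.3367 m/s.
a = μg = 0.61 × 9.8 = 5.978 m/s².
Reaction distance = v·t_r = 42.3367 × 1.98 = 83.827 m.
Braking distance = v²/(2a) = 42.3367² / (2 × 5.978) = 1792.396 / 11.956 = 149.916 m.
Total = 83.827 + 149.916 = 233.743 m.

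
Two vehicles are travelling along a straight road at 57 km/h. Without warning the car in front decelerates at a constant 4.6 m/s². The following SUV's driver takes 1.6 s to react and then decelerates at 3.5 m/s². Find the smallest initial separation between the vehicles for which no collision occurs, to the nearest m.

Minimum gap ≈ 34 m

57 km/h ÷ 3.6 = 15.8333 m/s.
Leader travels v²/(2a_L) = 250.693 / 9.200 = 27.249 m before stopping.
Follower covers v·t_r = 15.8333 × 1.6 = 25.333 m while reacting, then v²/(2a_F) = 250.693 / 7.000 = 35.813 m while braking, for a total of 25.333 + 35.813 = 61.146 m.
Since a_F ≤ a_L and the follower starts braking later, the follower is never slower than the leader, so the closest approach is when both have stopped.
Minimum gap = 61.146 − 27.249 = 33.897 m.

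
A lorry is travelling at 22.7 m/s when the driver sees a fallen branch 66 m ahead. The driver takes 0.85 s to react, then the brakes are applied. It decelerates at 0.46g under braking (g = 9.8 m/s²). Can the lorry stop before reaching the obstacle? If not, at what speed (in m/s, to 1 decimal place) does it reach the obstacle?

No — it strikes the obstacle at 9.7 m/s

a = 0.46 × 9.8 = 4.508 m/s².
Reaction distance = 22.7000 × 0.85 = 19.295 m.
Braking distance needed to stop: v²/(2a) = 515.290 / 9.016 = 57.153 m, so total needed = 19.295 + 57.153 = 76.448 m > 66 m — it cannot stop.
Distance remaining when braking begins: 66 − 19.295 = 46.705 m.
v² = v₀² − 2a·d = 515.290 − 2 × 4.508 × 46.705 = 94.198 m²/s².
v = √94.198 = 9.706 m/s.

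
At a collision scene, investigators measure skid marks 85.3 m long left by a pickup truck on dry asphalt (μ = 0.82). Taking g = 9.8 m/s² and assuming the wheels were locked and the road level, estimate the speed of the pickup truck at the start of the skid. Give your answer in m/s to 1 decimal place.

Deceleration a = μg = 0.82 × 9.8 = 8.036 m/s².
v = √(2a·d) = √(2 × 8.036 × 85.3) = √1370.942 = 37.0262 m/s.

Initial speed ≈ 37.0 m/s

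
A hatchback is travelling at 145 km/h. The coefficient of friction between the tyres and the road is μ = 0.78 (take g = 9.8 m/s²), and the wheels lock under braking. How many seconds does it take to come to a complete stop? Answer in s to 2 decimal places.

Braking time ≈ 5.27 s

145 km/h ÷ 3.6 = 40.2778 m/s.
a = μg = 0.78 × 9.8 = 7.644 m/s².
Braking time = v/a = 40.2778 / 7.644 = 5.269 s.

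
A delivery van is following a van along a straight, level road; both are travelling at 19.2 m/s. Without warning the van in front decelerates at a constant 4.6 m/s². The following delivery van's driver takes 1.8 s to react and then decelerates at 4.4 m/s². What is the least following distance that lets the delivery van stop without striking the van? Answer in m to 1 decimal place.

Leader travels v²/(2a_L) = 368.640 / 9.200 = 40.070 m before stopping.
Follower covers v·t_r = 19.2000 × 1.8 = 34.560 m while reacting, then v²/(2a_F) = 368.640 / 8.800 = 41.891 m while braking, for a total of 34.560 + 41.891 = 76.451 m.
Since a_F ≤ a_L and the follower starts braking later, the follower is never slower than the leader, so the closest approach is when both have stopped.
Minimum gap = 76.451 − 40.070 = 36.381 m.

Minimum gap ≈ 36.4 m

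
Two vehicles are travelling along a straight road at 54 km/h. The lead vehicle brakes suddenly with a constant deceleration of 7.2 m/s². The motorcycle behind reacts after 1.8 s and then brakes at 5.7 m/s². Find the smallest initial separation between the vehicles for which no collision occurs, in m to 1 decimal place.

54 km/h ÷ 3.6 = 15.0000 m/s.
Leader travels v²/(2a_L) = 225.000 / 14.400 = 15.625 m before stopping.
Follower covers v·t_r = 15.0000 × 1.8 = 27.000 m while reacting, then v²/(2a_F) = 225.000 / 11.400 = 19.737 m while braking, for a total of 27.000 + 19.737 = 46.737 m.
Since a_F ≤ a_L and the follower starts braking later, the follower is never slower than the leader, so the closest approach is when both have stopped.
Minimum gap = 46.737 − 15.625 = 31.112 m.

Minimum gap ≈ 31.1 m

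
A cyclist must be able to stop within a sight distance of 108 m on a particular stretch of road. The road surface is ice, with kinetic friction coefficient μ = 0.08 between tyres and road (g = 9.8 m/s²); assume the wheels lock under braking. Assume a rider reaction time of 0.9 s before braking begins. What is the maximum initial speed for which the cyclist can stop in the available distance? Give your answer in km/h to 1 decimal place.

a = μg = 0.08 × 9.8 = 0.784 m/s².
Stopping distance: v·t_r + v²/(2a) = 108 with t_r = 0.9 s and a = 0.784 m/s².
So v² + 1.411 v − 169.34 = 0.
Positive root: v = −a·t_r + √((a·t_r)² + 2a·d) = −0.706 + √(0.498 + 169.34) = 12.3262 m/s.
12.3262 m/s × 3.6 = 44.374 km/h.

Maximum speed ≈ 44.4 km/h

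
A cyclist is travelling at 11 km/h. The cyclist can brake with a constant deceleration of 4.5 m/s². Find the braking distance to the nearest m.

11 km/h ÷ 3.6 = 3.0556 m/s.
Braking distance = v²/(2a) = 3.0556² / (2 × 4.500) = 9.337 / 9.000 = 1.037 m.

Braking distance ≈ 1 m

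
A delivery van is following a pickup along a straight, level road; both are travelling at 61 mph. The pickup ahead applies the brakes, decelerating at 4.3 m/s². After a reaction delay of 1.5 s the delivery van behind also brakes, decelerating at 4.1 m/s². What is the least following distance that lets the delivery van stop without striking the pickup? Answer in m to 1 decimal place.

Minimum gap ≈ 45.1 m

61 mph × 0.44704 = 27.2694 m/s.
Leader travels v²/(2a_L) = 743.620 / 8.600 = 86.467 m before stopping.
Follower covers v·t_r = 27.2694 × 1.5 = 40.904 m while reacting, then v²/(2a_F) = 743.620 / 8.200 = 90.685 m while braking, for a total of 40.904 + 90.685 = 131.589 m.
Since a_F ≤ a_L and the follower starts braking later, the follower is never slower than the leader, so the closest approach is when both have stopped.
Minimum gap = 131.589 − 86.467 = 45.122 m.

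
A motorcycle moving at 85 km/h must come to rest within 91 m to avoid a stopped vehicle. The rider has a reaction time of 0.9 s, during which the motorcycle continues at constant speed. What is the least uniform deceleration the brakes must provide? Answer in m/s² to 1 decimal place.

85 km/h ÷ 3.6 = 23.6111 m/s.
Distance covered during reaction = 23.6111 × 0.9 = 21.250 m.
Distance available for braking: 91 − 21.250 = 69.750 m.
v² = 2a·d ⇒ a = v²/(2d) = 23.6111² / (2 × 69.750) = 557.484 / 139.500 = 3.9963 m/s².

Required deceleration ≈ 4.0 m/s²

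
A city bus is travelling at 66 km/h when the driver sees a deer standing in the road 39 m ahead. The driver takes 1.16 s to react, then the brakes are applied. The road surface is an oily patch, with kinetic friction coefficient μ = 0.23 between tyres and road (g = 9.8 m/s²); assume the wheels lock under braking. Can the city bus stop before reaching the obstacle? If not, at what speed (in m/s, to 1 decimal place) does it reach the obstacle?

66 km/h ÷ 3.6 = 18.3333 m/s.
a = μg = 0.23 × 9.8 = 2.254 m/s².
Reaction distance = 18.3333 × 1.16 = 21.267 m.
Braking distance needed to stop: v²/(2a) = 336.110 / 4.508 = 74.559 m, so total needed = 21.267 + 74.559 = 95.826 m > 39 m — it cannot stop.
Distance remaining when braking begins: 39 − 21.267 = 17.733 m.
v² = v₀² − 2a·d = 336.110 − 2 × 2.254 × 17.733 = 256.170 m²/s².
v = √256.170 = 16.005 m/s.

No — it strikes the obstacle at 16.0 m/s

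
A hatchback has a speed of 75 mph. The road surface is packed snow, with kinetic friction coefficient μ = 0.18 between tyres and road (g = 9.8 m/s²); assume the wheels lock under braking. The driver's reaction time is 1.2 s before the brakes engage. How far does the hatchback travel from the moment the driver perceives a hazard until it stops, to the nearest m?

75 mph × 0.44704 = 33.5280 m/s.
a = μg = 0.18 × 9.8 = 1.764 m/s².
Reaction distance = v·t_r = 33.5280 × 1.2 = 40.234 m.
Braking distance = v²/(2a) = 33.5280² / (2 × 1.764) = 1124.127 / 3.528 = 318.630 m.
Total = 40.234 + 318.630 = 358.864 m.

Total stopping distance ≈ 359 m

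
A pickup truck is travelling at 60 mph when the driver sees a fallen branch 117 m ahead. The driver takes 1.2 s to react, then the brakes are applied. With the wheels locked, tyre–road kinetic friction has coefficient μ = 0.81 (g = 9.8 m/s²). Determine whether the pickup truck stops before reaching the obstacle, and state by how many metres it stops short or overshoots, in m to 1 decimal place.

Yes — it stops 39.5 m short of the obstacle

60 mph × 0.44704 = 26.8224 m/s.
a = μg = 0.81 × 9.8 = 7.938 m/s².
Reaction distance = 26.8224 × 1.2 = 32.187 m.
Braking distance = v²/(2a) = 719.441 / 15.876 = 45.316 m.
Total stopping distance = 32.187 + 45.316 = 77.503 m, vs 117 m available — it stops with 117 − 77.503 = 39.497 m to spare.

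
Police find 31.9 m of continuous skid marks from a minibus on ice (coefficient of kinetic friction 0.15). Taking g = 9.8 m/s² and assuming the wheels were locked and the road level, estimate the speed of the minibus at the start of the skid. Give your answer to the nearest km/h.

Initial speed ≈ 35 km/h

Deceleration a = μg = 0.15 × 9.8 = 1.470 m/s².
v = √(2a·d) = √(2 × 1.470 × 31.9) = √93.786 = 9.6843 m/s.
= 9.6843 × 3.6 = 34.863 km/h.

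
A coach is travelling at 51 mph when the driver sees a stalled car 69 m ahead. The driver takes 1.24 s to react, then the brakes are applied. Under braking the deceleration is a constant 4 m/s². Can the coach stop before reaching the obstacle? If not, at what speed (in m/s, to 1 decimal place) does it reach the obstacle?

51 mph × 0.44704 = 22.7990 m/s.
Reaction distance = 22.7990 × 1.24 = 28.271 m.
Braking distance needed to stop: v²/(2a) = 519.794 / 8.000 = 64.974 m, so total needed = 28.271 + 64.974 = 93.245 m > 69 m — it cannot stop.
Distance remaining when braking begins: 69 − 28.271 = 40.729 m.
v² = v₀² − 2a·d = 519.794 − 2 × 4.000 × 40.729 = 193.962 m²/s².
v = √193.962 = 13.927 m/s.

No — it strikes the obstacle at 13.9 m/s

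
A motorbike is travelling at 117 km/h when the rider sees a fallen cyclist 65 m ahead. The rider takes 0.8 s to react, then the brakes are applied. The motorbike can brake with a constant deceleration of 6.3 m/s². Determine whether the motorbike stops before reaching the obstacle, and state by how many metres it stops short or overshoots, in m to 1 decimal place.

117 km/h ÷ 3.6 = 32.5000 m/s.
Reaction distance = 32.5000 × 0.8 = 26.000 m.
Braking distance = v²/(2a) = 1056.250 / 12.600 = 83.829 m.
Total stopping distance = 26.000 + 83.829 = 109.829 m, vs 65 m available — it cannot stop in time and overshoots by 109.829 − 65 = 44.829 m.

No — it overshoots by 44.8 m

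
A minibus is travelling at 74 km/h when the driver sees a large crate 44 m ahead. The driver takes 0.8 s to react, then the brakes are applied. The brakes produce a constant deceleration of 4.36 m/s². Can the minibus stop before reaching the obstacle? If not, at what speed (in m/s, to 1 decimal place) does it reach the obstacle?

74 km/h ÷ 3.6 = 20.5556 m/s.
Reaction distance = 20.5556 × 0.8 = 16.444 m.
Braking distance needed to stop: v²/(2a) = 422.533 / 8.720 = 48.456 m, so total needed = 16.444 + 48.456 = 64.900 m > 44 m — it cannot stop.
Distance remaining when braking begins: 44 − 16.444 = 27.556 m.
v² = v₀² − 2a·d = 422.533 − 2 × 4.360 × 27.556 = 182.245 m²/s².
v = √182.245 = 13.500 m/s.

No — it strikes the obstacle at 13.5 m/s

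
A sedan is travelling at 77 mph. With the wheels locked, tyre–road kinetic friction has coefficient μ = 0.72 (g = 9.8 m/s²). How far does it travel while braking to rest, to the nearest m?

Braking distance ≈ 84 m

77 mph × 0.44704 = 34.4221 m/s.
a = μg = 0.72 × 9.8 = 7.056 m/s².
Braking distance = v²/(2a) = 34.4221² / (2 × 7.056) = 1184.881 / 14.112 = 83.963 m.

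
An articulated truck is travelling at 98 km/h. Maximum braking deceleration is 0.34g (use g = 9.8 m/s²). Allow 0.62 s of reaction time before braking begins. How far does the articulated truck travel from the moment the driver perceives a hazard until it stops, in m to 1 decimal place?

Total stopping distance ≈ 128.1 m

98 km/h ÷ 3.6 = 27.2222 m/s.
a = 0.34 × 9.8 = 3.332 m/s².
Reaction distance = v·t_r = 27.2222 × 0.62 = 16.878 m.
Braking distance = v²/(2a) = 27.2222² / (2 × 3.332) = 741.048 / 6.664 = 111.202 m.
Total = 16.878 + 111.202 = 128.080 m.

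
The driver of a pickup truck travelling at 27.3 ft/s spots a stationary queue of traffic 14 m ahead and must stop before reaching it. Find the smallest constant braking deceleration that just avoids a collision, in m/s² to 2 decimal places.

27.3 ft/s × 0.3048 = 8.3210 m/s.
v² = 2a·d ⇒ a = v²/(2d) = 8.3210² / (2 × 14.000) = 69.239 / 28.000 = 2.4728 m/s².

Required deceleration ≈ 2.47 m/s²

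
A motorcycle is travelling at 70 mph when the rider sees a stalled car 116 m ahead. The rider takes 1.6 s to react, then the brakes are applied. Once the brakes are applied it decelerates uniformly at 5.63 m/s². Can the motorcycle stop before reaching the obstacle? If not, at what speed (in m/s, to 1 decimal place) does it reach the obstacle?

No — it strikes the obstacle at 15.4 m/s

70 mph × 0.44704 = 31.2928 m/s.
Reaction distance = 31.2928 × 1.6 = 50.068 m.
Braking distance needed to stop: v²/(2a) = 979.239 / 11.260 = 86.966 m, so total needed = 50.068 + 86.966 = 137.034 m > 116 m — it cannot stop.
Distance remaining when braking begins: 116 − 50.068 = 65.932 m.
v² = v₀² − 2a·d = 979.239 − 2 × 5.630 × 65.932 = 236.845 m²/s².
v = √236.845 = 15.390 m/s.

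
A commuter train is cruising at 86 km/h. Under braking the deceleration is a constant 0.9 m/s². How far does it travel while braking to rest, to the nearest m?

86 km/h ÷ 3.6 = 23.8889 m/s.
Braking distance = v²/(2a) = 23.8889² / (2 × 0.900) = 570.680 / 1.800 = 317.044 m.

Braking distance ≈ 317 m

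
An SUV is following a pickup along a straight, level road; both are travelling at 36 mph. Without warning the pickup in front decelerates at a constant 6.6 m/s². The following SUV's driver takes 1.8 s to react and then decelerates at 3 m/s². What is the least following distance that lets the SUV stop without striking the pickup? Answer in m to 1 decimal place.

36 mph × 0.44704 = 16.0934 m/s.
Leader travels v²/(2a_L) = 258.998 / 13.200 = 19.621 m before stopping.
Follower covers v·t_r = 16.0934 × 1.8 = 28.968 m while reacting, then v²/(2a_F) = 258.998 / 6.000 = 43.166 m while braking, for a total of 28.968 + 43.166 = 72.134 m.
Since a_F ≤ a_L and the follower starts braking later, the follower is never slower than the leader, so the closest approach is when both have stopped.
Minimum gap = 72.134 − 19.621 = 52.513 m.

Minimum gap ≈ 52.5 m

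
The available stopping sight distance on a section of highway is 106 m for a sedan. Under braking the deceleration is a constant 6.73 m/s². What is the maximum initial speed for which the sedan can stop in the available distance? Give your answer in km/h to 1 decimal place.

Maximum speed ≈ 136.0 km/h

v²/(2a) = d ⇒ v = √(2 × 6.730 × 106) = √1426.76 = 37.7725 m/s.
37.7725 m/s × 3.6 = 135.981 km/h.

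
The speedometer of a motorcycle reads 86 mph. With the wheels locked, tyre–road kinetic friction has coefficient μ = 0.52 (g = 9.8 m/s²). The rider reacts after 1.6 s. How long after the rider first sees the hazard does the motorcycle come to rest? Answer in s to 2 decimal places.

Total time ≈ 9.14 s

86 mph × 0.44704 = 38.4454 m/s.
a = μg = 0.52 × 9.8 = 5.096 m/s².
Braking time = v/a = 38.4454 / 5.096 = 7.544 s.
Total = 1.6 + 7.544 = 9.144 s.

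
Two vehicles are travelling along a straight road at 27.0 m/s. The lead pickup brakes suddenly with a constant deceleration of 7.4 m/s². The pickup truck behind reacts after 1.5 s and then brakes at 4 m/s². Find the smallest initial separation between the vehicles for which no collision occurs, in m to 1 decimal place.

Leader travels v²/(2a_L) = 729.000 / 14.800 = 49.257 m before stopping.
Follower covers v·t_r = 27.0000 × 1.5 = 40.500 m while reacting, then v²/(2a_F) = 729.000 / 8.000 = 91.125 m while braking, for a total of 40.500 + 91.125 = 131.625 m.
Since a_F ≤ a_L and the follower starts braking later, the follower is never slower than the leader, so the closest approach is when both have stopped.
Minimum gap = 131.625 − 49.257 = 82.368 m.

Minimum gap ≈ 82.4 m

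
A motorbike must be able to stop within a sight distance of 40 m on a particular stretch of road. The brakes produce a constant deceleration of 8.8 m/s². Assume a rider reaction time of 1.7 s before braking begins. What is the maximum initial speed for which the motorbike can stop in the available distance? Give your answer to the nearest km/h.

Maximum speed ≈ 56 km/h

Stopping distance: v·t_r + v²/(2a) = 40 with t_r = 1.7 s and a = 8.800 m/s².
So v² + 29.920 v − 704.00 = 0.
Positive root: v = −a·t_r + √((a·t_r)² + 2a·d) = −14.960 + √(223.802 + 704.00) = 15.4998 m/s.
15.4998 m/s × 3.6 = 55.799 km/h.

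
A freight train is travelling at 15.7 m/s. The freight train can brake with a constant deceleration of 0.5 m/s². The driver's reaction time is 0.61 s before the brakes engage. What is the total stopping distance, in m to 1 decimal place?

Total stopping distance ≈ 256.1 m

Reaction distance = v·t_r = 15.7000 × 0.61 = 9.577 m.
Braking distance = v²/(2a) = 15.7000² / (2 × 0.500) = 246.490 / 1.000 = 246.490 m.
Total = 9.577 + 246.490 = 256.067 m.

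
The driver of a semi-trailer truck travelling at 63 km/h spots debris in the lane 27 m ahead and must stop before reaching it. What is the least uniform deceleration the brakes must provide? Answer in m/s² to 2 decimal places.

63 km/h ÷ 3.6 = 17.5000 m/s.
v² = 2a·d ⇒ a = v²/(2d) = 17.5000² / (2 × 27.000) = 306.250 / 54.000 = 5.6713 m/s².

Required deceleration ≈ 5.67 m/s²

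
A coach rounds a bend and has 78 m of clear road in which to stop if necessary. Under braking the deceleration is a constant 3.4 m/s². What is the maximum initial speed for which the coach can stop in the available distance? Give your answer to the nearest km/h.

v²/(2a) = d ⇒ v = √(2 × 3.400 × 78) = √530.40 = 23.0304 m/s.
23.0304 m/s × 3.6 = 82.909 km/h.

Maximum speed ≈ 83 km/h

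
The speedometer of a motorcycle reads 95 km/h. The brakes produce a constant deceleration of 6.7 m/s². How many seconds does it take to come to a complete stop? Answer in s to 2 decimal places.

Braking time ≈ 3.94 s

95 km/h ÷ 3.6 = 26.3889 m/s.
Braking time = v/a = 26.3889 / 6.700 = 3.939 s.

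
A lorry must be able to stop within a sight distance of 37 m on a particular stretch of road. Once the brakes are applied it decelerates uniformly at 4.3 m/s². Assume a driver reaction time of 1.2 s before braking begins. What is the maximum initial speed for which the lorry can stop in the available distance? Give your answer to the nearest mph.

Maximum speed ≈ 30 mph

Stopping distance: v·t_r + v²/(2a) = 37 with t_r = 1.2 s and a = 4.300 m/s².
So v² + 10.320 v − 318.20 = 0.
Positive root: v = −a·t_r + √((a·t_r)² + 2a·d) = −5.160 + √(26.626 + 318.20) = 13.4095 m/s.
13.4095 m/s ÷ 0.44704 = 29.996 mph.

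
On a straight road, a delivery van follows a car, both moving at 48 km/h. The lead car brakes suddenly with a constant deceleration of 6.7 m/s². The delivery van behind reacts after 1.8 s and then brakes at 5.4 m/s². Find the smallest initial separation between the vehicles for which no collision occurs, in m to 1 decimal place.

48 km/h ÷ 3.6 = 13.3333 m/s.
Leader travels v²/(2a_L) = 177.777 / 13.400 = 13.267 m before stopping.
Follower covers v·t_r = 13.3333 × 1.8 = 24.000 m while reacting, then v²/(2a_F) = 177.777 / 10.800 = 16.461 m while braking, for a total of 24.000 + 16.461 = 40.461 m.
Since a_F ≤ a_L and the follower starts braking later, the follower is never slower than the leader, so the closest approach is when both have stopped.
Minimum gap = 40.461 − 13.267 = 27.194 m.

Minimum gap ≈ 27.2 m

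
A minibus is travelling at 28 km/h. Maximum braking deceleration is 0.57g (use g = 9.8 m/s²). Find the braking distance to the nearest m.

Braking distance ≈ 5 m

28 km/h ÷ 3.6 = 7.7778 m/s.
a = 0.57 × 9.8 = 5.586 m/s².
Braking distance = v²/(2a) = 7.7778² / (2 × 5.586) = 60.494 / 11.172 = 5.415 m.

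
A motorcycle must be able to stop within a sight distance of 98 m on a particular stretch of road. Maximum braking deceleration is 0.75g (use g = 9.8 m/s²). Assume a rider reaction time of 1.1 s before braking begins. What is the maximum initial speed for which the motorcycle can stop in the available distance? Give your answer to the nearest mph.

a = 0.75 × 9.8 = 7.350 m/s².
Stopping distance: v·t_r + v²/(2a) = 98 with t_r = 1.1 s and a = 7.350 m/s².
So v² + 16.170 v − 1440.60 = 0.
Positive root: v = −a·t_r + √((a·t_r)² + 2a·d) = −8.085 + √(65.367 + 1440.60) = 30.7218 m/s.
30.7218 m/s ÷ 0.44704 = 68.723 mph.

Maximum speed ≈ 69 mph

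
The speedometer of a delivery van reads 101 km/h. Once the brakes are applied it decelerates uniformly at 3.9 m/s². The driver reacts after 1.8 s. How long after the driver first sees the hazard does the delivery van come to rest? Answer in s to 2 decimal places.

Total time ≈ 8.99 s

101 km/h ÷ 3.6 = 28.0556 m/s.
Braking time = v/a = 28.0556 / 3.900 = 7.194 s.
Total = 1.8 + 7.194 = 8.994 s.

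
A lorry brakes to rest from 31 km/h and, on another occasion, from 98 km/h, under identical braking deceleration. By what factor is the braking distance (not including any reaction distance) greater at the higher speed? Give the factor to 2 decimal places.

Braking distance d = v²/(2a), so with a fixed, d ∝ v².
Factor = (98/31)² = 3.1613² = 9.9938.

Factor ≈ 9.99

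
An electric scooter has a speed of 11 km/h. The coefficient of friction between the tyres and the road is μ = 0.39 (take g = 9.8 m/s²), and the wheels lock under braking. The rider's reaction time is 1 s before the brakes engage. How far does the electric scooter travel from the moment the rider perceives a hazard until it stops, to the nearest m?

Total stopping distance ≈ 4 m

11 km/h ÷ 3.6 = 3.0556 m/s.
a = μg = 0.39 × 9.8 = 3.822 m/s².
Reaction distance = v·t_r = 3.0556 × 1 = 3.056 m.
Braking distance = v²/(2a) = 3.0556² / (2 × 3.822) = 9.337 / 7.644 = 1.221 m.
Total = 3.056 + 1.221 = 4.277 m.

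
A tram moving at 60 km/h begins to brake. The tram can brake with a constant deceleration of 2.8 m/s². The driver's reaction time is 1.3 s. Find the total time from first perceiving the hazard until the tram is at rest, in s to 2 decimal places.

Total time ≈ 7.25 s

60 km/h ÷ 3.6 = 16.6667 m/s.
Braking time = v/a = 16.6667 / 2.800 = 5.952 s.
Total = 1.3 + 5.952 = 7.252 s.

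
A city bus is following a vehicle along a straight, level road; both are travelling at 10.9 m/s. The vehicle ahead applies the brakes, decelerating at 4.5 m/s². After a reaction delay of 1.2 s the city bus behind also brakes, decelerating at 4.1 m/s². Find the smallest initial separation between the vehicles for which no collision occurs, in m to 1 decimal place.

Minimum gap ≈ 14.4 m

Leader travels v²/(2a_L) = 118.810 / 9.000 = 13.201 m before stopping.
Follower covers v·t_r = 10.9000 × 1.2 = 13.080 m while reacting, then v²/(2a_F) = 118.810 / 8.200 = 14.489 m while braking, for a total of 13.080 + 14.489 = 27.569 m.
Since a_F ≤ a_L and the follower starts braking later, the follower is never slower than the leader, so the closest approach is when both have stopped.
Minimum gap = 27.569 − 13.201 = 14.368 m.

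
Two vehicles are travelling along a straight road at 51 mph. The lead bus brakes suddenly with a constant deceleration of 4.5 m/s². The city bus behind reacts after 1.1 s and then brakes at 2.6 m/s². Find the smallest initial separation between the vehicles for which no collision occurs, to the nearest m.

51 mph × 0.44704 = 22.7990 m/s.
Leader travels v²/(2a_L) = 519.794 / 9.000 = 57.755 m before stopping.
Follower covers v·t_r = 22.7990 × 1.1 = 25.079 m while reacting, then v²/(2a_F) = 519.794 / 5.200 = 99.960 m while braking, for a total of 25.079 + 99.960 = 125.039 m.
Since a_F ≤ a_L and the follower starts braking later, the follower is never slower than the leader, so the closest approach is when both have stopped.
Minimum gap = 125.039 − 57.755 = 67.284 m.

Minimum gap ≈ 67 m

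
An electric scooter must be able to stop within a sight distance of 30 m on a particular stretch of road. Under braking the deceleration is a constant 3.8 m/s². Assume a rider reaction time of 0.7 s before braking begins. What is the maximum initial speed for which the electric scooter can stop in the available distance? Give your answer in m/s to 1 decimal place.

Stopping distance: v·t_r + v²/(2a) = 30 with t_r = 0.7 s and a = 3.800 m/s².
So v² + 5.320 v − 228.00 = 0.
Positive root: v = −a·t_r + √((a·t_r)² + 2a·d) = −2.660 + √(7.076 + 228.00) = 12.6722 m/s.

Maximum speed ≈ 12.7 m/s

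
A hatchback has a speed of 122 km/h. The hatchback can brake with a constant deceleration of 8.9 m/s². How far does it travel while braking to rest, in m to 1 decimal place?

Braking distance ≈ 64.5 m

122 km/h ÷ 3.6 = 33.8889 m/s.
Braking distance = v²/(2a) = 33.8889² / (2 × 8.900) = 1148.458 / 17.800 = 64.520 m.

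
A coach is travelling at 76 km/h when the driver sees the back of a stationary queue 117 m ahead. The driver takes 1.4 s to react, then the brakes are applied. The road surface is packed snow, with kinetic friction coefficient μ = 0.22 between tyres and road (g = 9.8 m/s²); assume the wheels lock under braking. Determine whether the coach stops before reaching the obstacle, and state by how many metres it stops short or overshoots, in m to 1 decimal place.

No — it overshoots by 15.9 m

76 km/h ÷ 3.6 = 21.1111 m/s.
a = μg = 0.22 × 9.8 = 2.156 m/s².
Reaction distance = 21.1111 × 1.4 = 29.556 m.
Braking distance = v²/(2a) = 445.679 / 4.312 = 103.358 m.
Total stopping distance = 29.556 + 103.358 = 132.914 m, vs 117 m available — it cannot stop in time and overshoots by 132.914 − 117 = 15.914 m.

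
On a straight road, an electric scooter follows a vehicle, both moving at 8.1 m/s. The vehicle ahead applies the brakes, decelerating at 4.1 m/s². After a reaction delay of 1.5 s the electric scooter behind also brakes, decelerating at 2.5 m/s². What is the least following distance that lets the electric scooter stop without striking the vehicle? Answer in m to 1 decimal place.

Leader travels v²/(2a_L) = 65.610 / 8.200 = 8.001 m before stopping.
Follower covers v·t_r = 8.1000 × 1.5 = 12.150 m while reacting, then v²/(2a_F) = 65.610 / 5.000 = 13.122 m while braking, for a total of 12.150 + 13.122 = 25.272 m.
Since a_F ≤ a_L and the follower starts braking later, the follower is never slower than the leader, so the closest approach is when both have stopped.
Minimum gap = 25.272 − 8.001 = 17.271 m.

Minimum gap ≈ 17.3 m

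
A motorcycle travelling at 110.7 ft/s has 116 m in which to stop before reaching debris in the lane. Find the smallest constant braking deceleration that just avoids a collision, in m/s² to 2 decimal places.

Required deceleration ≈ 4.91 m/s²

110.7 ft/s × 0.3048 = 33.7414 m/s.
v² = 2a·d ⇒ a = v²/(2d) = 33.7414² / (2 × 116.000) = 1138.482 / 232.000 = 4.9072 m/s².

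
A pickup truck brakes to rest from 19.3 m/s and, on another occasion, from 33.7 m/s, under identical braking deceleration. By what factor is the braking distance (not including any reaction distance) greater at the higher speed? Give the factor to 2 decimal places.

Braking distance d = v²/(2a), so with a fixed, d ∝ v².
Factor = (33.7/19.3)² = 1.7461² = 3.0489.

Factor ≈ 3.05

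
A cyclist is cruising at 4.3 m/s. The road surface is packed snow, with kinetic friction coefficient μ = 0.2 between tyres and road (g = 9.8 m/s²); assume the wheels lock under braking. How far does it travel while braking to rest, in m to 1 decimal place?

a = μg = 0.2 × 9.8 = 1.960 m/s².
Braking distance = v²/(2a) = 4.3000² / (2 × 1.960) = 18.490 / 3.920 = 4.717 m.

Braking distance ≈ 4.7 m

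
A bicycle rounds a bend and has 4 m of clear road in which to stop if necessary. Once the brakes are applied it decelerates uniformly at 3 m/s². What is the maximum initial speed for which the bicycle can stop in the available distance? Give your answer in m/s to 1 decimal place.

v²/(2a) = d ⇒ v = √(2 × 3.000 × 4) = √24.00 = 4.8990 m/s.

Maximum speed ≈ 4.9 m/s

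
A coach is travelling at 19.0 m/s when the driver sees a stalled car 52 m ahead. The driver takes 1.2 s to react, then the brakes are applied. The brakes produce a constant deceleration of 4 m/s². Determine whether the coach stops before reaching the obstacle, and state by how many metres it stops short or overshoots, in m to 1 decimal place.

No — it overshoots by 15.9 m

Reaction distance = 19.0000 × 1.2 = 22.800 m.
Braking distance = v²/(2a) = 361.000 / 8.000 = 45.125 m.
Total stopping distance = 22.800 + 45.125 = 67.925 m, vs 52 m available — it cannot stop in time and overshoots by 67.925 − 52 = 15.925 m.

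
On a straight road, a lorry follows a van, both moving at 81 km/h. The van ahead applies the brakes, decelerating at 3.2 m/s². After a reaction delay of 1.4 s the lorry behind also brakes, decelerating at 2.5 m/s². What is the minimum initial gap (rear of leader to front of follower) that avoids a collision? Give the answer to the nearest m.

81 km/h ÷ 3.6 = 22.5000 m/s.
Leader travels v²/(2a_L) = 506.250 / 6.400 = 79.102 m before stopping.
Follower covers v·t_r = 22.5000 × 1.4 = 31.500 m while reacting, then v²/(2a_F) = 506.250 / 5.000 = 101.250 m while braking, for a total of 31.500 + 101.250 = 132.750 m.
Since a_F ≤ a_L and the follower starts braking later, the follower is never slower than the leader, so the closest approach is when both have stopped.
Minimum gap = 132.750 − 79.102 = 53.648 m.

Minimum gap ≈ 54 m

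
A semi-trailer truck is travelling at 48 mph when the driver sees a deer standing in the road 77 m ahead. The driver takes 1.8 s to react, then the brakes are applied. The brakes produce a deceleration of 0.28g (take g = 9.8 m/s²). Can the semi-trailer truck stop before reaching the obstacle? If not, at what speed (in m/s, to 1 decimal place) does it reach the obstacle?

No — it strikes the obstacle at 15.8 m/s

48 mph × 0.44704 = 21.4579 m/s.
a = 0.28 × 9.8 = 2.744 m/s².
Reaction distance = 21.4579 × 1.8 = 38.624 m.
Braking distance needed to stop: v²/(2a) = 460.441 / 5.488 = 83.900 m, so total needed = 38.624 + 83.900 = 122.524 m > 77 m — it cannot stop.
Distance remaining when braking begins: 77 − 38.624 = 38.376 m.
v² = v₀² − 2a·d = 460.441 − 2 × 2.744 × 38.376 = 249.834 m²/s².
v = √249.834 = 15.806 m/s.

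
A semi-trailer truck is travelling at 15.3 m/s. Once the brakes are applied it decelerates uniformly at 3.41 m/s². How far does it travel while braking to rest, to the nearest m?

Braking distance = v²/(2a) = 15.3000² / (2 × 3.410) = 234.090 / 6.820 = 34.324 m.

Braking distance ≈ 34 m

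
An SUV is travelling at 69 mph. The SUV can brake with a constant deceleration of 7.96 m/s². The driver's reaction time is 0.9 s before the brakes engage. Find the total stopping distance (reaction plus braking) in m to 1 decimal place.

Total stopping distance ≈ 87.5 m

69 mph × 0.44704 = 30.8458 m/s.
Reaction distance = v·t_r = 30.8458 × 0.9 = 27.761 m.
Braking distance = v²/(2a) = 30.8458² / (2 × 7.960) = 951.463 / 15.920 = 59.765 m.
Total = 27.761 + 59.765 = 87.526 m.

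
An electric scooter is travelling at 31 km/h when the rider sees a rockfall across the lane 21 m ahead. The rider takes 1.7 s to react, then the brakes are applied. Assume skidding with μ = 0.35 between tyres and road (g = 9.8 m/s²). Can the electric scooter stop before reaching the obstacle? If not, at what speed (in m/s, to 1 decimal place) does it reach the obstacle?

31 km/h ÷ 3.6 = 8.6111 m/s.
a = μg = 0.35 × 9.8 = 3.430 m/s².
Reaction distance = 8.6111 × 1.7 = 14.639 m.
Braking distance needed to stop: v²/(2a) = 74.151 / 6.860 = 10.809 m, so total needed = 14.639 + 10.809 = 25.448 m > 21 m — it cannot stop.
Distance remaining when braking begins: 21 − 14.639 = 6.361 m.
v² = v₀² − 2a·d = 74.151 − 2 × 3.430 × 6.361 = 30.515 m²/s².
v = √30.515 = 5.524 m/s.

No — it strikes the obstacle at 5.5 m/s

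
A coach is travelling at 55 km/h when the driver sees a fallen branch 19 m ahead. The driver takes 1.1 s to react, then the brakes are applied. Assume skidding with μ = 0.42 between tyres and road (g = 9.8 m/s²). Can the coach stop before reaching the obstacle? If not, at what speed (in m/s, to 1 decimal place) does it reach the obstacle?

No — it strikes the obstacle at 14.7 m/s

55 km/h ÷ 3.6 = 15.2778 m/s.
a = μg = 0.42 × 9.8 = 4.116 m/s².
Reaction distance = 15.2778 × 1.1 = 16.806 m.
Braking distance needed to stop: v²/(2a) = 233.411 / 8.232 = 28.354 m, so total needed = 16.806 + 28.354 = 45.160 m > 19 m — it cannot stop.
Distance remaining when braking begins: 19 − 16.806 = 2.194 m.
v² = v₀² − 2a·d = 233.411 − 2 × 4.116 × 2.194 = 215.350 m²/s².
v = √215.350 = 14.675 m/s.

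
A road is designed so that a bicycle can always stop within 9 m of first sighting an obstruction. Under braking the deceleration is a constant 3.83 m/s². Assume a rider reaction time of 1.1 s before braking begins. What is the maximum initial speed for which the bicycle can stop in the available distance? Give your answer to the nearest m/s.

Maximum speed ≈ 5 m/s

Stopping distance: v·t_r + v²/(2a) = 9 with t_r = 1.1 s and a = 3.830 m/s².
So v² + 8.426 v − 68.94 = 0.
Positive root: v = −a·t_r + √((a·t_r)² + 2a·d) = −4.213 + √(17.749 + 68.94) = 5.0977 m/s.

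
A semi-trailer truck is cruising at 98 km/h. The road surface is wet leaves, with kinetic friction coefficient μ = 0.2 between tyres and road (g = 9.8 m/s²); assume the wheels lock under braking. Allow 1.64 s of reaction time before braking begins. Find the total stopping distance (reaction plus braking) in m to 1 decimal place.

Total stopping distance ≈ 233.7 m

98 km/h ÷ 3.6 = 27.2222 m/s.
a = μg = 0.2 × 9.8 = 1.960 m/s².
Reaction distance = v·t_r = 27.2222 × 1.64 = 44.644 m.
Braking distance = v²/(2a) = 27.2222² / (2 × 1.960) = 741.048 / 3.920 = 189.043 m.
Total = 44.644 + 189.043 = 233.687 m.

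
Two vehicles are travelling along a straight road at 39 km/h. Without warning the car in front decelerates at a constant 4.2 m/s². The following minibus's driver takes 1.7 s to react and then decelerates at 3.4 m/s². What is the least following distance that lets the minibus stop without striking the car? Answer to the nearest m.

Minimum gap ≈ 22 m

39 km/h ÷ 3.6 = 10.8333 m/s.
Leader travels v²/(2a_L) = 117.360 / 8.400 = 13.971 m before stopping.
Follower covers v·t_r = 10.8333 × 1.7 = 18.417 m while reacting, then v²/(2a_F) = 117.360 / 6.800 = 17.259 m while braking, for a total of 18.417 + 17.259 = 35.676 m.
Since a_F ≤ a_L and the follower starts braking later, the follower is never slower than the leader, so the closest approach is when both have stopped.
Minimum gap = 35.676 − 13.971 = 21.705 m.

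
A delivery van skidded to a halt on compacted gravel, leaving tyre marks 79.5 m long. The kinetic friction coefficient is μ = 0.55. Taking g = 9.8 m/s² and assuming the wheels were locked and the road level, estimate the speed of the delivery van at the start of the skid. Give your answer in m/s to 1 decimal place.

Initial speed ≈ 29.3 m/s

Deceleration a = μg = 0.55 × 9.8 = 5.390 m/s².
v = √(2a·d) = √(2 × 5.390 × 79.5) = √857.010 = 29.2747 m/s.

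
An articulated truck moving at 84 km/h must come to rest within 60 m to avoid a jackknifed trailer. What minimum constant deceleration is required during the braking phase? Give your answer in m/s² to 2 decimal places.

Required deceleration ≈ 4.54 m/s²

84 km/h ÷ 3.6 = 23.3333 m/s.
v² = 2a·d ⇒ a = v²/(2d) = 23.3333² / (2 × 60.000) = 544.443 / 120.000 = 4.5370 m/s².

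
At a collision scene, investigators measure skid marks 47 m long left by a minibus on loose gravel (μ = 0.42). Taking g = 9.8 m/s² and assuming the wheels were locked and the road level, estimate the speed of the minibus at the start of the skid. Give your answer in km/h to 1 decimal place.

Deceleration a = μg = 0.42 × 9.8 = 4.116 m/s².
v = √(2a·d) = √(2 × 4.116 × 47) = √386.904 = 19.6699 m/s.
= 19.6699 × 3.6 = 70.812 km/h.

Initial speed ≈ 70.8 km/h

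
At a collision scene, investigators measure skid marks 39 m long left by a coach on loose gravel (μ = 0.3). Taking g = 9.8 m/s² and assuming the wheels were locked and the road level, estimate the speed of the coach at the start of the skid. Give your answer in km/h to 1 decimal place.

Initial speed ≈ 54.5 km/h

Deceleration a = μg = 0.3 × 9.8 = 2.940 m/s².
v = √(2a·d) = √(2 × 2.940 × 39) = √229.320 = 15.1433 m/s.
= 15.1433 × 3.6 = 54.516 km/h.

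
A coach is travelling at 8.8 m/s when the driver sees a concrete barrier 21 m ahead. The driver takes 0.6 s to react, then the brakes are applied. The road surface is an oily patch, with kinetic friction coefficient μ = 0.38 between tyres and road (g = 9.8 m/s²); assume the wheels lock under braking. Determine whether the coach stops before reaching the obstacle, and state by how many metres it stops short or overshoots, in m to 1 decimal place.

Yes — it stops 5.3 m short of the obstacle

a = μg = 0.38 × 9.8 = 3.724 m/s².
Reaction distance = 8.8000 × 0.6 = 5.280 m.
Braking distance = v²/(2a) = 77.440 / 7.448 = 10.397 m.
Total stopping distance = 5.280 + 10.397 = 15.677 m, vs 21 m available — it stops with 21 − 15.677 = 5.323 m to spare.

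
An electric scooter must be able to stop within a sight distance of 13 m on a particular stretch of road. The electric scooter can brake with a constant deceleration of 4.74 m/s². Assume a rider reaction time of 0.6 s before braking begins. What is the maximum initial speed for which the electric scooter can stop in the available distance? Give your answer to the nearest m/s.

Maximum speed ≈ 9 m/s

Stopping distance: v·t_r + v²/(2a) = 13 with t_r = 0.6 s and a = 4.740 m/s².
So v² + 5.688 v − 123.24 = 0.
Positive root: v = −a·t_r + √((a·t_r)² + 2a·d) = −2.844 + √(8.088 + 123.24) = 8.6158 m/s.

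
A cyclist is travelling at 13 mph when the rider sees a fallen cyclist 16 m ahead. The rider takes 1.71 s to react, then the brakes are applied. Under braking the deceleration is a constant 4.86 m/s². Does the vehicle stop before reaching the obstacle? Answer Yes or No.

13 mph × 0.44704 = 5.8115 m/s.
Reaction distance = 5.8115 × 1.71 = 9.938 m.
Braking distance = v²/(2a) = 33.774 / 9.720 = 3.475 m.
Total stopping distance = 9.938 + 3.475 = 13.413 m, vs 16 m available — it stops with 16 − 13.413 = 2.587 m to spare.

Yes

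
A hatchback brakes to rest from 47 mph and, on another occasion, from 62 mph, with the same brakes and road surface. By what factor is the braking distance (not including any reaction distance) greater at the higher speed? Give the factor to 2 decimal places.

Factor ≈ 1.74

Braking distance d = v²/(2a), so with a fixed, d ∝ v².
Factor = (62/47)² = 1.3191² = 1.7400.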